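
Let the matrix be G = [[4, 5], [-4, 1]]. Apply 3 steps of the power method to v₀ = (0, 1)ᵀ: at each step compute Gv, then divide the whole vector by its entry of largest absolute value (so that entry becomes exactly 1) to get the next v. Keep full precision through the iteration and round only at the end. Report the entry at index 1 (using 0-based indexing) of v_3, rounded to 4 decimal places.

1.0000

Gv0 = (5.00000, 1.00000); divide by 5.00000 → v1 = (1.00000, 0.20000)
Gv1 = (5.00000, -3.80000); divide by 5.00000 → v2 = (1.00000, -0.76000)
Gv2 = (0.20000, -4.76000); divide by -4.76000 → v3 = (-0.04202, 1.00000)
Requested entry of v3: -119/-119 = 1.0000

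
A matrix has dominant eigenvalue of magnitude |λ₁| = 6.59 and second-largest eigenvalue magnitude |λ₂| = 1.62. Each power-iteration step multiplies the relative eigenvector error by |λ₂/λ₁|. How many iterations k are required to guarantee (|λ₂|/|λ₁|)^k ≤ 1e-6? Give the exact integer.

|λ₂/λ₁| = 1.62/6.59 = 0.24583
Need k ≥ ln(1e-6) / ln(0.24583) = -13.8155 / -1.4031 ≈ 9.846
Smallest integer k satisfying the bound: 10

10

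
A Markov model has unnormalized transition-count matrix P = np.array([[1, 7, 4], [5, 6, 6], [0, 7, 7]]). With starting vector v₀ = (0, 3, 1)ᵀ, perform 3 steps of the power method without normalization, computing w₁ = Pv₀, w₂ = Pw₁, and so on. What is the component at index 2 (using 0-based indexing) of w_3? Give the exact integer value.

5607

w1 = Pv₀ = (25, 24, 28)
w2 = Pw1 = (305, 437, 364)
w3 = Pw2 = (4820, 6331, 5607)
The requested component of w3 is 5607.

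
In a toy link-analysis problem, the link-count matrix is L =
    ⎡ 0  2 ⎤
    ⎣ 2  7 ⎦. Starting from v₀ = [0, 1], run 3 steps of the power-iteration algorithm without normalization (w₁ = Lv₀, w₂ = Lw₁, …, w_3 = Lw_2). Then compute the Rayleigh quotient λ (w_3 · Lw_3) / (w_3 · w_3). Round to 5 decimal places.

w1 = Lv₀ = (0·0 + 2·1; 2·0 + 7·1) = (2, 7)
w2 = Lw1 = (0·2 + 2·7; 2·2 + 7·7) = (14, 53)
w3 = Lw2 = (106, 399)
Lw3 = (798, 3005)
w3·Lw3 = 106·798 + 399·3005 = 1283583; w3·w3 = 106·106 + 399·399 = 170437
λ ≈ 1283583/170437 = 7.53113

7.53113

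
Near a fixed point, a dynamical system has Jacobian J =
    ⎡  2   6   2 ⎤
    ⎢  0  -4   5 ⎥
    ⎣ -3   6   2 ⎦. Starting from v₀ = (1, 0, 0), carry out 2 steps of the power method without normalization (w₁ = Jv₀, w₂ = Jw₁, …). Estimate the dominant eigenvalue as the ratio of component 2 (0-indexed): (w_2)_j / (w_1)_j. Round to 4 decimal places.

w1 = Jv₀ = (2·1 + 6·0 + 2·0; 0·1 + (-4)·0 + 5·0; (-3)·1 + 6·0 + 2·0) = (2, 0, -3)
w2 = Jw1 = (2·2 + 6·0 + 2·(-3); 0·2 + (-4)·0 + 5·(-3); (-3)·2 + 6·0 + 2·(-3)) = (-2, -15, -12)
Ratio at component: -12 / -3 = 4.0000

λ ≈ 4.0000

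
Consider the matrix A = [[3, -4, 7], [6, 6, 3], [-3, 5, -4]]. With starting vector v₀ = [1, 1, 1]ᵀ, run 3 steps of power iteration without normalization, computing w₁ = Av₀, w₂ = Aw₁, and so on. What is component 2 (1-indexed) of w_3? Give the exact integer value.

579

w1 = Av₀ = (3·1 + (-4)·1 + 7·1; 6·1 + 6·1 + 3·1; (-3)·1 + 5·1 + (-4)·1) = (6, 15, -2)
w2 = Aw1 = (3·6 + (-4)·15 + 7·(-2); 6·6 + 6·15 + 3·(-2); (-3)·6 + 5·15 + (-4)·(-2)) = (-56, 120, 65)
w3 = Aw2 = (-193, 579, 508)
The requested component of w3 is 579.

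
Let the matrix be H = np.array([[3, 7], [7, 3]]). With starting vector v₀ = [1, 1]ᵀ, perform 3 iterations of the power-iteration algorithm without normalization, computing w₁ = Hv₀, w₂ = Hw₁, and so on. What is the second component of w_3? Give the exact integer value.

w1 = Hv₀ = (3·1 + 7·1; 7·1 + 3·1) = (10, 10)
w2 = Hw1 = (3·10 + 7·10; 7·10 + 3·10) = (100, 100)
w3 = Hw2 = (1000, 1000)
The requested component of w3 is 1000.

1000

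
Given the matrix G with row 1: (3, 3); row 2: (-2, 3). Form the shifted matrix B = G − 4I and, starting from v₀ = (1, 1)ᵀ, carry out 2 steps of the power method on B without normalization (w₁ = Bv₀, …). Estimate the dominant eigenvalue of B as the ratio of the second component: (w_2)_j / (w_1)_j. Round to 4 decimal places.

0.3333

B = G − 4I has rows (-1, 3); (-2, -1)
w1 = Bv₀ = ((-1)·1 + 3·1; (-2)·1 + (-1)·1) = (2, -3)
w2 = Bw1 = ((-1)·2 + 3·(-3); (-2)·2 + (-1)·(-3)) = (-11, -1)
Ratio: -1/-3 = 0.3333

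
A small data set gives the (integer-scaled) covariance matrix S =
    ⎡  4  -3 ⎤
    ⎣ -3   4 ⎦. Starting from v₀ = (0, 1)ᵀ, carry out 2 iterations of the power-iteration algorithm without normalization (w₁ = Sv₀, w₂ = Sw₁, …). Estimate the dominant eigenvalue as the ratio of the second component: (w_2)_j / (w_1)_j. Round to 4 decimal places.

w1 = Sv₀ = (-3, 4)
w2 = Sw1 = (-24, 25)
Ratio at component: 25 / 4 = 6.2500

6.2500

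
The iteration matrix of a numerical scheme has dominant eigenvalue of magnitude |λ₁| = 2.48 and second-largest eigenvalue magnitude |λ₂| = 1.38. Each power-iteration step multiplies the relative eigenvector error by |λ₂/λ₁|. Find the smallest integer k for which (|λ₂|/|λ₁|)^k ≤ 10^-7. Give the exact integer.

28

|λ₂/λ₁| = 1.38/2.48 = 0.55645
Need k ≥ ln(10^-7) / ln(0.55645) = -16.1181 / -0.5862 ≈ 27.497
Smallest integer k satisfying the bound: 28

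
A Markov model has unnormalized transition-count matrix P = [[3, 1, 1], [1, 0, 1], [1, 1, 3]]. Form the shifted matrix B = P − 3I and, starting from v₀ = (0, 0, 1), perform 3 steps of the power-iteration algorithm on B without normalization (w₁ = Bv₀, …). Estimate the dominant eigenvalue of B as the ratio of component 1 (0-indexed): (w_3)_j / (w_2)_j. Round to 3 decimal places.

B = P − 3I has rows (0, 1, 1); (1, -3, 1); (1, 1, 0)
w1 = Bv₀ = (0·0 + 1·0 + 1·1; 1·0 + (-3)·0 + 1·1; 1·0 + 1·0 + 0·1) = (1, 1, 0)
w2 = Bw1 = (0·1 + 1·1 + 1·0; 1·1 + (-3)·1 + 1·0; 1·1 + 1·1 + 0·0) = (1, -2, 2)
w3 = Bw2 = (0, 9, -1)
Ratio: 9/-2 = -4.500

μ ≈ -4.500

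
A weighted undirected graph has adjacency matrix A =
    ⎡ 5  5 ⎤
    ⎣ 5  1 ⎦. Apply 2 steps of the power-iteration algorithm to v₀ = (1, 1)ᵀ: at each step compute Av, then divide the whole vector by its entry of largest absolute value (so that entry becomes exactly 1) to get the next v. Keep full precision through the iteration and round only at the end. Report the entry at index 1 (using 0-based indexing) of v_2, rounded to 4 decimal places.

Av0 = (10.00000, 6.00000); divide by 10.00000 → v1 = (1.00000, 0.60000)
Av1 = (8.00000, 5.60000); divide by 8.00000 → v2 = (1.00000, 0.70000)
Requested entry of v2: 56/80 = 0.7000

0.7000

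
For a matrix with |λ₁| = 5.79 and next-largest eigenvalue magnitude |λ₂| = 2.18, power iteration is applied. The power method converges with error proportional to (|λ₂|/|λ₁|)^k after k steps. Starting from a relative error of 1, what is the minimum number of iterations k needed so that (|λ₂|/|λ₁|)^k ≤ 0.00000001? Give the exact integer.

19

|λ₂/λ₁| = 2.18/5.79 = 0.37651
Need k ≥ ln(0.00000001) / ln(0.37651) = -18.4207 / -0.9768 ≈ 18.858
Smallest integer k satisfying the bound: 19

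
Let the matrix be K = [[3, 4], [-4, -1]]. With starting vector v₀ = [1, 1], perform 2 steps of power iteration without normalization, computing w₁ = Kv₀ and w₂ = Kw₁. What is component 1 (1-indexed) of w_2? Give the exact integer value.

1

w1 = Kv₀ = (3·1 + 4·1; (-4)·1 + (-1)·1) = (7, -5)
w2 = Kw1 = (3·7 + 4·(-5); (-4)·7 + (-1)·(-5)) = (1, -23)
The requested component of w2 is 1.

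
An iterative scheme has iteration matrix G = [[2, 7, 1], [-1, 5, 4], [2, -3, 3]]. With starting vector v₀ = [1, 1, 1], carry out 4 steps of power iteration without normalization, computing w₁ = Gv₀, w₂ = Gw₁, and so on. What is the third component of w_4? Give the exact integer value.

632

w1 = Gv₀ = (2·1 + 7·1 + 1·1; (-1)·1 + 5·1 + 4·1; 2·1 + (-3)·1 + 3·1) = (10, 8, 2)
w2 = Gw1 = (2·10 + 7·8 + 1·2; (-1)·10 + 5·8 + 4·2; 2·10 + (-3)·8 + 3·2) = (78, 38, 2)
w3 = Gw2 = (424, 120, 48)
w4 = Gw3 = (1736, 368, 632)
The requested component of w4 is 632.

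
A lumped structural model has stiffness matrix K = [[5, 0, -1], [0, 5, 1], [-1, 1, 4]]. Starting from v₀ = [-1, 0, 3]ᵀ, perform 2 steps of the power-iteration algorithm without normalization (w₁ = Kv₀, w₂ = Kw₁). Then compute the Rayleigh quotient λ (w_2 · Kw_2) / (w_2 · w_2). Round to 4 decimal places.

5.8248

w1 = Kv₀ = (-8, 3, 13)
w2 = Kw1 = (-53, 28, 63)
Kw2 = (-328, 203, 333)
w2·Kw2 = (-53)·(-328) + 28·203 + 63·333 = 44047; w2·w2 = (-53)·(-53) + 28·28 + 63·63 = 7562
λ ≈ 44047/7562 = 5.8248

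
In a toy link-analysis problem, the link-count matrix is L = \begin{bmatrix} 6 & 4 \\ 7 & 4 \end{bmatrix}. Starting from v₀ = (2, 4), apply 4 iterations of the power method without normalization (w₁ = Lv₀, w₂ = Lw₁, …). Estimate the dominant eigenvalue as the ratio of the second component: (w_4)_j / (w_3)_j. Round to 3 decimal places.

λ ≈ 10.385

w1 = Lv₀ = (28, 30)
w2 = Lw1 = (288, 316)
w3 = Lw2 = (2992, 3280)
w4 = Lw3 = (31072, 34064)
Ratio at component: 34064 / 3280 = 10.385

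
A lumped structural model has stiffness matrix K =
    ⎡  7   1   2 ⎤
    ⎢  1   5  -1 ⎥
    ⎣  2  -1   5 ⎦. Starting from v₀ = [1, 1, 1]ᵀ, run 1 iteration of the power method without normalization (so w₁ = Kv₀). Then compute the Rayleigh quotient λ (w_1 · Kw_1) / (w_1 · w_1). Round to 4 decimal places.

w1 = Kv₀ = (10, 5, 6)
Kw1 = (87, 29, 45)
w1·Kw1 = 10·87 + 5·29 + 6·45 = 1285; w1·w1 = 10·10 + 5·5 + 6·6 = 161
λ ≈ 1285/161 = 7.9814

7.9814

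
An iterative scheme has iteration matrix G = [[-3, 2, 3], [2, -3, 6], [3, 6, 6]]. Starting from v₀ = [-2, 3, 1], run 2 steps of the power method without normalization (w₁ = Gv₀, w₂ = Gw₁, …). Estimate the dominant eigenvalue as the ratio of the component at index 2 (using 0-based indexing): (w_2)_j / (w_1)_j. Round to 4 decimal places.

w1 = Gv₀ = (15, -7, 18)
w2 = Gw1 = (-5, 159, 111)
Ratio at component: 111 / 18 = 6.1667

6.1667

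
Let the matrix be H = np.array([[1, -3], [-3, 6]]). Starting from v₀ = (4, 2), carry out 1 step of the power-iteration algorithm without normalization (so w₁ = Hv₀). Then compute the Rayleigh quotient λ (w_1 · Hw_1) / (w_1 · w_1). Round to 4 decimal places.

w1 = Hv₀ = (1·4 + (-3)·2; (-3)·4 + 6·2) = (-2, 0)
Hw1 = (-2, 6)
w1·Hw1 = (-2)·(-2) + 0·6 = 4; w1·w1 = (-2)·(-2) + 0·0 = 4
λ ≈ 4/4 = 1.0000

λ ≈ 1.0000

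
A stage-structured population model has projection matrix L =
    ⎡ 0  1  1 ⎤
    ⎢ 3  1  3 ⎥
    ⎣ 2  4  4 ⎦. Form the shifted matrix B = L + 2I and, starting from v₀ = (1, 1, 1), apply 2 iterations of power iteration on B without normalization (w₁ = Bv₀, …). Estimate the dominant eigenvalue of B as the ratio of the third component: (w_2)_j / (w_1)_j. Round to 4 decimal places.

B = L + 2I has rows (2, 1, 1); (3, 3, 3); (2, 4, 6)
w1 = Bv₀ = (2·1 + 1·1 + 1·1; 3·1 + 3·1 + 3·1; 2·1 + 4·1 + 6·1) = (4, 9, 12)
w2 = Bw1 = (2·4 + 1·9 + 1·12; 3·4 + 3·9 + 3·12; 2·4 + 4·9 + 6·12) = (29, 75, 116)
Ratio: 116/12 = 9.6667

9.6667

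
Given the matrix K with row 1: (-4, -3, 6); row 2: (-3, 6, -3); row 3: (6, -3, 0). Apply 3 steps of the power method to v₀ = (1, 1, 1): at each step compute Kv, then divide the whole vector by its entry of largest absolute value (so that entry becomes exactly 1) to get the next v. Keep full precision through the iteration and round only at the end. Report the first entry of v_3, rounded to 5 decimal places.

-0.70667

Kv0 = (-1.000000, 0.000000, 3.000000); divide by 3.000000 → v1 = (-0.333333, 0.000000, 1.000000)
Kv1 = (7.333333, -2.000000, -2.000000); divide by 7.333333 → v2 = (1.000000, -0.272727, -0.272727)
Kv2 = (-4.818182, -3.818182, 6.818182); divide by 6.818182 → v3 = (-0.706667, -0.560000, 1.000000)
Requested entry of v3: -106/150 = -0.70667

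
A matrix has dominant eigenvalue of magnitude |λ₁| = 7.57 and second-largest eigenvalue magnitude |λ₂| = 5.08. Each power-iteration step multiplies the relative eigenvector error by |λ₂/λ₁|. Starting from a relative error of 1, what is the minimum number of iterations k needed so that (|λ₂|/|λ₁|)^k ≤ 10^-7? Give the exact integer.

41

|λ₂/λ₁| = 5.08/7.57 = 0.67107
Need k ≥ ln(10^-7) / ln(0.67107) = -16.1181 / -0.3989 ≈ 40.408
Smallest integer k satisfying the bound: 41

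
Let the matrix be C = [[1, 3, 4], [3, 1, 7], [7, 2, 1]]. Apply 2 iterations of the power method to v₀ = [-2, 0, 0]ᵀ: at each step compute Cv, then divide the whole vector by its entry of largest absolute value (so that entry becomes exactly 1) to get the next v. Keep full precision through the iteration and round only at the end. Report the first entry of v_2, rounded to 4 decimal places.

0.6909

Cv0 = (-2.00000, -6.00000, -14.00000); divide by -14.00000 → v1 = (0.14286, 0.42857, 1.00000)
Cv1 = (5.42857, 7.85714, 2.85714); divide by 7.85714 → v2 = (0.69091, 1.00000, 0.36364)
Requested entry of v2: -76/-110 = 0.6909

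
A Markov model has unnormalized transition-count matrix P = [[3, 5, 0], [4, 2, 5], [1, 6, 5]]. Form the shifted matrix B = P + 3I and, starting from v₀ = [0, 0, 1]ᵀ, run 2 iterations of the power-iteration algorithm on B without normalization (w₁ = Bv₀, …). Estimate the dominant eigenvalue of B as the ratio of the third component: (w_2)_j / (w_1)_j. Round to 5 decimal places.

B = P + 3I has rows (6, 5, 0); (4, 5, 5); (1, 6, 8)
w1 = Bv₀ = (0, 5, 8)
w2 = Bw1 = (25, 65, 94)
Ratio: 94/8 = 11.75000

11.75000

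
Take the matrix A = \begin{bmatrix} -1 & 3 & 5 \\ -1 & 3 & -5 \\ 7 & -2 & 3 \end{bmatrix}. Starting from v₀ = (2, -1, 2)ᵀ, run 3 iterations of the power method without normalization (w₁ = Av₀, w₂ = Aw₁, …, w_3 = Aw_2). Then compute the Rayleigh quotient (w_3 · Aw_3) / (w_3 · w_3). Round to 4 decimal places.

6.9316

w1 = Av₀ = (5, -15, 22)
w2 = Aw1 = (60, -160, 131)
w3 = Aw2 = (115, -1195, 1133)
Aw3 = (1965, -9365, 6594)
w3·Aw3 = 115·1965 + (-1195)·(-9365) + 1133·6594 = 18888152; w3·w3 = 115·115 + (-1195)·(-1195) + 1133·1133 = 2724939
λ ≈ 18888152/2724939 = 6.9316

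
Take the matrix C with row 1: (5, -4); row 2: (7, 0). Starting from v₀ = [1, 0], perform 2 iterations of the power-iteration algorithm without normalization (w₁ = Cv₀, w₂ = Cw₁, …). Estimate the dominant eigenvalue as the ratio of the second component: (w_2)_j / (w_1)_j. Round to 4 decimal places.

w1 = Cv₀ = (5·1 + (-4)·0; 7·1 + 0·0) = (5, 7)
w2 = Cw1 = (5·5 + (-4)·7; 7·5 + 0·7) = (-3, 35)
Ratio at component: 35 / 7 = 5.0000

λ ≈ 5.0000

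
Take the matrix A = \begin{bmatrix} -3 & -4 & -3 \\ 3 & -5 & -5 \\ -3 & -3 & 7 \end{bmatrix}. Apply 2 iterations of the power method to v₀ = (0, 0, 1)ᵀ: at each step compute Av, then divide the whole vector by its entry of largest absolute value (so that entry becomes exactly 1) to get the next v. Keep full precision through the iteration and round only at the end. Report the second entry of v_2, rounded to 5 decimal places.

Av0 = (-3.000000, -5.000000, 7.000000); divide by 7.000000 → v1 = (-0.428571, -0.714286, 1.000000)
Av1 = (1.142857, -2.714286, 10.428571); divide by 10.428571 → v2 = (0.109589, -0.260274, 1.000000)
Requested entry of v2: -19/73 = -0.26027

-0.26027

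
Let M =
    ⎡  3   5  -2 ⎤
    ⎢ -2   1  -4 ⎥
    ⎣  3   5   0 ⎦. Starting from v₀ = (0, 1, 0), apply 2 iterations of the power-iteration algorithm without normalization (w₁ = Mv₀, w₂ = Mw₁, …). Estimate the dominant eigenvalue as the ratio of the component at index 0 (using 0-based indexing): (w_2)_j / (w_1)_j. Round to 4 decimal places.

λ ≈ 2.0000

w1 = Mv₀ = (3·0 + 5·1 + (-2)·0; (-2)·0 + 1·1 + (-4)·0; 3·0 + 5·1 + 0·0) = (5, 1, 5)
w2 = Mw1 = (3·5 + 5·1 + (-2)·5; (-2)·5 + 1·1 + (-4)·5; 3·5 + 5·1 + 0·5) = (10, -29, 20)
Ratio at component: 10 / 5 = 2.0000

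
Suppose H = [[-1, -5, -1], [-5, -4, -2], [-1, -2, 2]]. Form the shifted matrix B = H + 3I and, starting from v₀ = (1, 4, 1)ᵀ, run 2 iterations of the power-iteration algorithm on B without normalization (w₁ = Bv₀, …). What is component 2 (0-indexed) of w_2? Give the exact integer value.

21

B = H + 3I has rows (2, -5, -1); (-5, -1, -2); (-1, -2, 5)
w1 = Bv₀ = (2·1 + (-5)·4 + (-1)·1; (-5)·1 + (-1)·4 + (-2)·1; (-1)·1 + (-2)·4 + 5·1) = (-19, -11, -4)
w2 = Bw1 = (2·(-19) + (-5)·(-11) + (-1)·(-4); (-5)·(-19) + (-1)·(-11) + (-2)·(-4); (-1)·(-19) + (-2)·(-11) + 5·(-4)) = (21, 114, 21)
Requested component of w2: 21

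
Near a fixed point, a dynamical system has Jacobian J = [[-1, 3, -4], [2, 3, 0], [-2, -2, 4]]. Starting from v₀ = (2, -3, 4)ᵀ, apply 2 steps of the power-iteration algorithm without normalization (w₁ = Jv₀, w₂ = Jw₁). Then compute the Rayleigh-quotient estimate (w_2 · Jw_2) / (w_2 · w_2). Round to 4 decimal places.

λ ≈ 6.4451

w1 = Jv₀ = ((-1)·2 + 3·(-3) + (-4)·4; 2·2 + 3·(-3) + 0·4; (-2)·2 + (-2)·(-3) + 4·4) = (-27, -5, 18)
w2 = Jw1 = ((-1)·(-27) + 3·(-5) + (-4)·18; 2·(-27) + 3·(-5) + 0·18; (-2)·(-27) + (-2)·(-5) + 4·18) = (-60, -69, 136)
Jw2 = (-691, -327, 802)
w2·Jw2 = (-60)·(-691) + (-69)·(-327) + 136·802 = 173095; w2·w2 = (-60)·(-60) + (-69)·(-69) + 136·136 = 26857
λ ≈ 173095/26857 = 6.4451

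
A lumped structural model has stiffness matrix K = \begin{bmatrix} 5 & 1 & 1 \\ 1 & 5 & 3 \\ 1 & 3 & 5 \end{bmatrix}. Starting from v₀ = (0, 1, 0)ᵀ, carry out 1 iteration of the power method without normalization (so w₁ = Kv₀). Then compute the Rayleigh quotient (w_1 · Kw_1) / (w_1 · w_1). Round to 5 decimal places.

w1 = Kv₀ = (1, 5, 3)
Kw1 = (13, 35, 31)
w1·Kw1 = 1·13 + 5·35 + 3·31 = 281; w1·w1 = 1·1 + 5·5 + 3·3 = 35
λ ≈ 281/35 = 8.02857

8.02857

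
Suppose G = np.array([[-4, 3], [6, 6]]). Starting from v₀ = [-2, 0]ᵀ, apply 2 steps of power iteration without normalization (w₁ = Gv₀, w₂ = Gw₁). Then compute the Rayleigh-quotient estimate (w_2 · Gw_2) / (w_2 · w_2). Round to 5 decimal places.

-0.06769

w1 = Gv₀ = ((-4)·(-2) + 3·0; 6·(-2) + 6·0) = (8, -12)
w2 = Gw1 = ((-4)·8 + 3·(-12); 6·8 + 6·(-12)) = (-68, -24)
Gw2 = (200, -552)
w2·Gw2 = (-68)·200 + (-24)·(-552) = -352; w2·w2 = (-68)·(-68) + (-24)·(-24) = 5200
λ ≈ -352/5200 = -0.06769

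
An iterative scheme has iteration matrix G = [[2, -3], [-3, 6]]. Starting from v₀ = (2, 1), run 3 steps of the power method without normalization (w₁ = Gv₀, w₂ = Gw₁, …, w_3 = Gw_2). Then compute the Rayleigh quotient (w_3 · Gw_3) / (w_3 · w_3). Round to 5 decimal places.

7.60537

w1 = Gv₀ = (2·2 + (-3)·1; (-3)·2 + 6·1) = (1, 0)
w2 = Gw1 = (2·1 + (-3)·0; (-3)·1 + 6·0) = (2, -3)
w3 = Gw2 = (13, -24)
Gw3 = (98, -183)
w3·Gw3 = 13·98 + (-24)·(-183) = 5666; w3·w3 = 13·13 + (-24)·(-24) = 745
λ ≈ 5666/745 = 7.60537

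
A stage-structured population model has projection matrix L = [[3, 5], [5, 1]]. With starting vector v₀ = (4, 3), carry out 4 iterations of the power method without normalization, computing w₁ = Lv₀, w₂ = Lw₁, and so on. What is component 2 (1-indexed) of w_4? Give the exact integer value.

8028

w1 = Lv₀ = (27, 23)
w2 = Lw1 = (196, 158)
w3 = Lw2 = (1378, 1138)
w4 = Lw3 = (9824, 8028)
The requested component of w4 is 8028.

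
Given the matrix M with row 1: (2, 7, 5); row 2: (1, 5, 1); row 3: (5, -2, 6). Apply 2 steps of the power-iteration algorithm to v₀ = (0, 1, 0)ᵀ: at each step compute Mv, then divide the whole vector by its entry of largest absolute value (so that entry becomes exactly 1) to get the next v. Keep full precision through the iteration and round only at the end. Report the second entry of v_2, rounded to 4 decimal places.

0.7692

Mv0 = (7.00000, 5.00000, -2.00000); divide by 7.00000 → v1 = (1.00000, 0.71429, -0.28571)
Mv1 = (5.57143, 4.28571, 1.85714); divide by 5.57143 → v2 = (1.00000, 0.76923, 0.33333)
Requested entry of v2: 30/39 = 0.7692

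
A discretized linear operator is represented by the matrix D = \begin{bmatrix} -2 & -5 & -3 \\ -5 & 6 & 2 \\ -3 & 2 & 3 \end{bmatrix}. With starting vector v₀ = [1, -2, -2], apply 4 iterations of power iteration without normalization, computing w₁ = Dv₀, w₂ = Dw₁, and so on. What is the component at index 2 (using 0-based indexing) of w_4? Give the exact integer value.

-11540

w1 = Dv₀ = ((-2)·1 + (-5)·(-2) + (-3)·(-2); (-5)·1 + 6·(-2) + 2·(-2); (-3)·1 + 2·(-2) + 3·(-2)) = (14, -21, -13)
w2 = Dw1 = ((-2)·14 + (-5)·(-21) + (-3)·(-13); (-5)·14 + 6·(-21) + 2·(-13); (-3)·14 + 2·(-21) + 3·(-13)) = (116, -222, -123)
w3 = Dw2 = (1247, -2158, -1161)
w4 = Dw3 = (11779, -21505, -11540)
The requested component of w4 is -11540.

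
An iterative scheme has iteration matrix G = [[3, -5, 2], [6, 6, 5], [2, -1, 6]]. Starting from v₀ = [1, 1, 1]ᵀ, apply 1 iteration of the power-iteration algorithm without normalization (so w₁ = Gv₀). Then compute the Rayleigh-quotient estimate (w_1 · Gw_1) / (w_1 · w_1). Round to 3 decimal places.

λ ≈ 7.408

w1 = Gv₀ = (3·1 + (-5)·1 + 2·1; 6·1 + 6·1 + 5·1; 2·1 + (-1)·1 + 6·1) = (0, 17, 7)
Gw1 = (-71, 137, 25)
w1·Gw1 = 0·(-71) + 17·137 + 7·25 = 2504; w1·w1 = 0·0 + 17·17 + 7·7 = 338
λ ≈ 2504/338 = 7.408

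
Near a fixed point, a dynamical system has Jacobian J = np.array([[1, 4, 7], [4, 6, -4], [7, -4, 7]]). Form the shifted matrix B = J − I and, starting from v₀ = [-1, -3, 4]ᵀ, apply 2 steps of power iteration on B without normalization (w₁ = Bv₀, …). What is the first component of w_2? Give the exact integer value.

63

B = J − I has rows (0, 4, 7); (4, 5, -4); (7, -4, 6)
w1 = Bv₀ = (0·(-1) + 4·(-3) + 7·4; 4·(-1) + 5·(-3) + (-4)·4; 7·(-1) + (-4)·(-3) + 6·4) = (16, -35, 29)
w2 = Bw1 = (0·16 + 4·(-35) + 7·29; 4·16 + 5·(-35) + (-4)·29; 7·16 + (-4)·(-35) + 6·29) = (63, -227, 426)
Requested component of w2: 63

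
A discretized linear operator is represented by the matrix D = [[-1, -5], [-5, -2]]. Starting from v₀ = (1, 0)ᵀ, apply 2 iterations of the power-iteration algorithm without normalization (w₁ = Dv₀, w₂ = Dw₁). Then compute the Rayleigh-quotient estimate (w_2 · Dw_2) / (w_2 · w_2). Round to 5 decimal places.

w1 = Dv₀ = ((-1)·1 + (-5)·0; (-5)·1 + (-2)·0) = (-1, -5)
w2 = Dw1 = ((-1)·(-1) + (-5)·(-5); (-5)·(-1) + (-2)·(-5)) = (26, 15)
Dw2 = (-101, -160)
w2·Dw2 = 26·(-101) + 15·(-160) = -5026; w2·w2 = 26·26 + 15·15 = 901
λ ≈ -5026/901 = -5.57825

-5.57825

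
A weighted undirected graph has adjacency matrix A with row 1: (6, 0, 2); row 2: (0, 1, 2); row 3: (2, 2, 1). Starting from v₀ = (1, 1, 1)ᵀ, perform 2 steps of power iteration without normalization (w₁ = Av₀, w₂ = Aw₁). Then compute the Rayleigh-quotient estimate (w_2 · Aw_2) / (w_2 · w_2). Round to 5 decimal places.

w1 = Av₀ = (8, 3, 5)
w2 = Aw1 = (58, 13, 27)
Aw2 = (402, 67, 169)
w2·Aw2 = 58·402 + 13·67 + 27·169 = 28750; w2·w2 = 58·58 + 13·13 + 27·27 = 4262
λ ≈ 28750/4262 = 6.74566

6.74566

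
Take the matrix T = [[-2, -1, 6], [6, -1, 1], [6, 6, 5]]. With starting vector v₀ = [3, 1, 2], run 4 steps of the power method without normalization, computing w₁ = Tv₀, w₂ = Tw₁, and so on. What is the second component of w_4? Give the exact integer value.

10505

w1 = Tv₀ = ((-2)·3 + (-1)·1 + 6·2; 6·3 + (-1)·1 + 1·2; 6·3 + 6·1 + 5·2) = (5, 19, 34)
w2 = Tw1 = ((-2)·5 + (-1)·19 + 6·34; 6·5 + (-1)·19 + 1·34; 6·5 + 6·19 + 5·34) = (175, 45, 314)
w3 = Tw2 = (1489, 1319, 2890)
w4 = Tw3 = (13043, 10505, 31298)
The requested component of w4 is 10505.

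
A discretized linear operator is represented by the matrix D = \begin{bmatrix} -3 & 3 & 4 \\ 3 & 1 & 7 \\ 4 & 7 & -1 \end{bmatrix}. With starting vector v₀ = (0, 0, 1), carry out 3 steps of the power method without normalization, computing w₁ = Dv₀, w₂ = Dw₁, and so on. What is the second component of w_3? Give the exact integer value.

w1 = Dv₀ = (4, 7, -1)
w2 = Dw1 = (5, 12, 66)
w3 = Dw2 = (285, 489, 38)
The requested component of w3 is 489.

489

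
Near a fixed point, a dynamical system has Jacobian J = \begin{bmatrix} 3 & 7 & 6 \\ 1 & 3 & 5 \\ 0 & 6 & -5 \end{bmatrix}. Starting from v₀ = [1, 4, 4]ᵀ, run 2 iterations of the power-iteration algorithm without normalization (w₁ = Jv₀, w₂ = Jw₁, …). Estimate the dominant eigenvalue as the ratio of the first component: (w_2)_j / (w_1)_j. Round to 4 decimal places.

w1 = Jv₀ = (3·1 + 7·4 + 6·4; 1·1 + 3·4 + 5·4; 0·1 + 6·4 + (-5)·4) = (55, 33, 4)
w2 = Jw1 = (3·55 + 7·33 + 6·4; 1·55 + 3·33 + 5·4; 0·55 + 6·33 + (-5)·4) = (420, 174, 178)
Ratio at component: 420 / 55 = 7.6364

7.6364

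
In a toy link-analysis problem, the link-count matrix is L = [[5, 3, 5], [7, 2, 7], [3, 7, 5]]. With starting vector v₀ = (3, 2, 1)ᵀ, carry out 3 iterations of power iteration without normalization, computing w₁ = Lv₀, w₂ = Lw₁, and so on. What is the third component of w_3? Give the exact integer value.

6402

w1 = Lv₀ = (26, 32, 28)
w2 = Lw1 = (366, 442, 442)
w3 = Lw2 = (5366, 6540, 6402)
The requested component of w3 is 6402.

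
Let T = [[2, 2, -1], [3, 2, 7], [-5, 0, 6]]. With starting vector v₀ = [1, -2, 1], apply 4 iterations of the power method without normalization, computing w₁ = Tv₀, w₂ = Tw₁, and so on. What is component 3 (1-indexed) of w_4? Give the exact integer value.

561

w1 = Tv₀ = (2·1 + 2·(-2) + (-1)·1; 3·1 + 2·(-2) + 7·1; (-5)·1 + 0·(-2) + 6·1) = (-3, 6, 1)
w2 = Tw1 = (2·(-3) + 2·6 + (-1)·1; 3·(-3) + 2·6 + 7·1; (-5)·(-3) + 0·6 + 6·1) = (5, 10, 21)
w3 = Tw2 = (9, 182, 101)
w4 = Tw3 = (281, 1098, 561)
The requested component of w4 is 561.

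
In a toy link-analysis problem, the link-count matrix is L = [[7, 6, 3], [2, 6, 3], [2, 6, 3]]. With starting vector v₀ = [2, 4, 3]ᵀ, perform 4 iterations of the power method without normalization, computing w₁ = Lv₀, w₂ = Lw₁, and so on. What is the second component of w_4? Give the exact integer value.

63457

w1 = Lv₀ = (47, 37, 37)
w2 = Lw1 = (662, 427, 427)
w3 = Lw2 = (8477, 5167, 5167)
w4 = Lw3 = (105842, 63457, 63457)
The requested component of w4 is 63457.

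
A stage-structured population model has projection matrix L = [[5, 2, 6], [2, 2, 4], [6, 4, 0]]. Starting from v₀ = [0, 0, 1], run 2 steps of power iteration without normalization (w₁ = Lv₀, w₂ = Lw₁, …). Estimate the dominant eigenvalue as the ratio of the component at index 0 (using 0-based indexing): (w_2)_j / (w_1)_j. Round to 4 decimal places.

w1 = Lv₀ = (6, 4, 0)
w2 = Lw1 = (38, 20, 52)
Ratio at component: 38 / 6 = 6.3333

6.3333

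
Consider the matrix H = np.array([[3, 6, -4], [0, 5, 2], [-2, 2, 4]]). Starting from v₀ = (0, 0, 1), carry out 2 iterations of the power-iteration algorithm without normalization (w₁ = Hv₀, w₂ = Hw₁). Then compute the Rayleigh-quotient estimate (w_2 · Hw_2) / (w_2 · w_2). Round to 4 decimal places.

λ ≈ 6.2317

w1 = Hv₀ = (3·0 + 6·0 + (-4)·1; 0·0 + 5·0 + 2·1; (-2)·0 + 2·0 + 4·1) = (-4, 2, 4)
w2 = Hw1 = (3·(-4) + 6·2 + (-4)·4; 0·(-4) + 5·2 + 2·4; (-2)·(-4) + 2·2 + 4·4) = (-16, 18, 28)
Hw2 = (-52, 146, 180)
w2·Hw2 = (-16)·(-52) + 18·146 + 28·180 = 8500; w2·w2 = (-16)·(-16) + 18·18 + 28·28 = 1364
λ ≈ 8500/1364 = 6.2317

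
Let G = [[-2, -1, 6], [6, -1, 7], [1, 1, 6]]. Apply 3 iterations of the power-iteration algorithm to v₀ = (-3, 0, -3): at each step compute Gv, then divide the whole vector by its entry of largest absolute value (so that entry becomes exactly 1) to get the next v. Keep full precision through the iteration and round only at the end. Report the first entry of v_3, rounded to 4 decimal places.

Gv0 = (-12.00000, -39.00000, -21.00000); divide by -39.00000 → v1 = (0.30769, 1.00000, 0.53846)
Gv1 = (1.61538, 4.61538, 4.53846); divide by 4.61538 → v2 = (0.35000, 1.00000, 0.98333)
Gv2 = (4.20000, 7.98333, 7.25000); divide by 7.98333 → v3 = (0.52610, 1.00000, 0.90814)
Requested entry of v3: -756/-1437 = 0.5261

0.5261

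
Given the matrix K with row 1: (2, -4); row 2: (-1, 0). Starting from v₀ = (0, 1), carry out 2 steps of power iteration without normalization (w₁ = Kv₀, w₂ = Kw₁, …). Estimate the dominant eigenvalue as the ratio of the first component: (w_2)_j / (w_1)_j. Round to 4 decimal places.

2.0000

w1 = Kv₀ = (2·0 + (-4)·1; (-1)·0 + 0·1) = (-4, 0)
w2 = Kw1 = (2·(-4) + (-4)·0; (-1)·(-4) + 0·0) = (-8, 4)
Ratio at component: -8 / -4 = 2.0000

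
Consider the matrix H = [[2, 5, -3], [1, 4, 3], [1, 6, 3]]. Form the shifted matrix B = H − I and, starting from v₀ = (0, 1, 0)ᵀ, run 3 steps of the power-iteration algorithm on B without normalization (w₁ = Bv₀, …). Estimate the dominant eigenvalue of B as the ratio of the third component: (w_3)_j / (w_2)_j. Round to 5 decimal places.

μ ≈ 7.54286

B = H − I has rows (1, 5, -3); (1, 3, 3); (1, 6, 2)
w1 = Bv₀ = (5, 3, 6)
w2 = Bw1 = (2, 32, 35)
w3 = Bw2 = (57, 203, 264)
Ratio: 264/35 = 7.54286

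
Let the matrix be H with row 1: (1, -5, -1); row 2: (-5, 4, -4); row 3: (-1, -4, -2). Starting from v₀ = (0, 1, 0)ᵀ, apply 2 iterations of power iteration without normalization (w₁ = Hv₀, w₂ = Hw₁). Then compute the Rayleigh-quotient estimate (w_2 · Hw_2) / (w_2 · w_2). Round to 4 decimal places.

λ ≈ 7.1995

w1 = Hv₀ = (1·0 + (-5)·1 + (-1)·0; (-5)·0 + 4·1 + (-4)·0; (-1)·0 + (-4)·1 + (-2)·0) = (-5, 4, -4)
w2 = Hw1 = (1·(-5) + (-5)·4 + (-1)·(-4); (-5)·(-5) + 4·4 + (-4)·(-4); (-1)·(-5) + (-4)·4 + (-2)·(-4)) = (-21, 57, -3)
Hw2 = (-303, 345, -201)
w2·Hw2 = (-21)·(-303) + 57·345 + (-3)·(-201) = 26631; w2·w2 = (-21)·(-21) + 57·57 + (-3)·(-3) = 3699
λ ≈ 26631/3699 = 7.1995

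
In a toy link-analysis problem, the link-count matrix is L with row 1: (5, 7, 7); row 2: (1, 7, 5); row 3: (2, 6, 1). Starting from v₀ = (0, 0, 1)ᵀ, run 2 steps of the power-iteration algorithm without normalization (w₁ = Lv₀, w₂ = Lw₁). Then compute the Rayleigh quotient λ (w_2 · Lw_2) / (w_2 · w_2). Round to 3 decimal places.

λ ≈ 12.844

w1 = Lv₀ = (7, 5, 1)
w2 = Lw1 = (77, 47, 45)
Lw2 = (1029, 631, 481)
w2·Lw2 = 77·1029 + 47·631 + 45·481 = 130535; w2·w2 = 77·77 + 47·47 + 45·45 = 10163
λ ≈ 130535/10163 = 12.844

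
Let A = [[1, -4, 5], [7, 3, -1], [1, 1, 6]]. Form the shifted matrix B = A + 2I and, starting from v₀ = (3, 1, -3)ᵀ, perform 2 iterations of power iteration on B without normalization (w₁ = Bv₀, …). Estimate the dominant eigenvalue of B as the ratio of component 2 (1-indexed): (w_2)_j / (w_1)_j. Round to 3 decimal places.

3.276

B = A + 2I has rows (3, -4, 5); (7, 5, -1); (1, 1, 8)
w1 = Bv₀ = (-10, 29, -20)
w2 = Bw1 = (-246, 95, -141)
Ratio: 95/29 = 3.276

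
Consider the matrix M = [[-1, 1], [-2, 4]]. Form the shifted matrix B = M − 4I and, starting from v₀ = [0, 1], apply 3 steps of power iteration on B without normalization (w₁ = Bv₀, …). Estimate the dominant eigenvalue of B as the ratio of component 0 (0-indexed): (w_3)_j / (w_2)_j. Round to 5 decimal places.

B = M − 4I has rows (-5, 1); (-2, 0)
w1 = Bv₀ = ((-5)·0 + 1·1; (-2)·0 + 0·1) = (1, 0)
w2 = Bw1 = ((-5)·1 + 1·0; (-2)·1 + 0·0) = (-5, -2)
w3 = Bw2 = (23, 10)
Ratio: 23/-5 = -4.60000

-4.60000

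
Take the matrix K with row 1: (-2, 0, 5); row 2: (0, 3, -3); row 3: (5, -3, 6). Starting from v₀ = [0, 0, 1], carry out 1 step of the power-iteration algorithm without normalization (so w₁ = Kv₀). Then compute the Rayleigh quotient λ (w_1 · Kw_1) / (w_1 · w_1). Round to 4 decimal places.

w1 = Kv₀ = (5, -3, 6)
Kw1 = (20, -27, 70)
w1·Kw1 = 5·20 + (-3)·(-27) + 6·70 = 601; w1·w1 = 5·5 + (-3)·(-3) + 6·6 = 70
λ ≈ 601/70 = 8.5857

λ ≈ 8.5857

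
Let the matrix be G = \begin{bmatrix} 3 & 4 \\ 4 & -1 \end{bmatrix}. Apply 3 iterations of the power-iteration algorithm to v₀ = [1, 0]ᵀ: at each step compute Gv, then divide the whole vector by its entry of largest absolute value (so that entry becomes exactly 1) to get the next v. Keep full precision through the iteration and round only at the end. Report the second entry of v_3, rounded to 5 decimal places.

0.85981

Gv0 = (3.000000, 4.000000); divide by 4.000000 → v1 = (0.750000, 1.000000)
Gv1 = (6.250000, 2.000000); divide by 6.250000 → v2 = (1.000000, 0.320000)
Gv2 = (4.280000, 3.680000); divide by 4.280000 → v3 = (1.000000, 0.859813)
Requested entry of v3: 92/107 = 0.85981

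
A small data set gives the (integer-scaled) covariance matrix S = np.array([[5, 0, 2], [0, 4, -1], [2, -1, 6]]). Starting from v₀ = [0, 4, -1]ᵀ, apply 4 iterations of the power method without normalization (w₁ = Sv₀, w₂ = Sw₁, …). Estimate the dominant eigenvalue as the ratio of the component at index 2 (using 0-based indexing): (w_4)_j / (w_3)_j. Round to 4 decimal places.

w1 = Sv₀ = (5·0 + 0·4 + 2·(-1); 0·0 + 4·4 + (-1)·(-1); 2·0 + (-1)·4 + 6·(-1)) = (-2, 17, -10)
w2 = Sw1 = (5·(-2) + 0·17 + 2·(-10); 0·(-2) + 4·17 + (-1)·(-10); 2·(-2) + (-1)·17 + 6·(-10)) = (-30, 78, -81)
w3 = Sw2 = (-312, 393, -624)
w4 = Sw3 = (-2808, 2196, -4761)
Ratio at component: -4761 / -624 = 7.6298

7.6298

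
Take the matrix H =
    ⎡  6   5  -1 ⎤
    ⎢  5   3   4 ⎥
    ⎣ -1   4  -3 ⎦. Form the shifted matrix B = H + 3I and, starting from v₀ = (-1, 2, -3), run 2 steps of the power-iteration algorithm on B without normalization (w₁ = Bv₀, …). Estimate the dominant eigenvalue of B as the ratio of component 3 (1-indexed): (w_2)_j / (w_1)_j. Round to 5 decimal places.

μ ≈ -2.66667

B = H + 3I has rows (9, 5, -1); (5, 6, 4); (-1, 4, 0)
w1 = Bv₀ = (9·(-1) + 5·2 + (-1)·(-3); 5·(-1) + 6·2 + 4·(-3); (-1)·(-1) + 4·2 + 0·(-3)) = (4, -5, 9)
w2 = Bw1 = (9·4 + 5·(-5) + (-1)·9; 5·4 + 6·(-5) + 4·9; (-1)·4 + 4·(-5) + 0·9) = (2, 26, -24)
Ratio: -24/9 = -2.66667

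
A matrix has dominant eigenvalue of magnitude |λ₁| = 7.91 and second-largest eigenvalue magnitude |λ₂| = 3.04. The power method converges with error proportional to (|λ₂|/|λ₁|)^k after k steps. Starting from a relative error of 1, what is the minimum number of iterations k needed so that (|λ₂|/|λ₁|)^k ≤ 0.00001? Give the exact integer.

|λ₂/λ₁| = 3.04/7.91 = 0.38432
Need k ≥ ln(0.00001) / ln(0.38432) = -11.5129 / -0.9563 ≈ 12.039
Smallest integer k satisfying the bound: 13

13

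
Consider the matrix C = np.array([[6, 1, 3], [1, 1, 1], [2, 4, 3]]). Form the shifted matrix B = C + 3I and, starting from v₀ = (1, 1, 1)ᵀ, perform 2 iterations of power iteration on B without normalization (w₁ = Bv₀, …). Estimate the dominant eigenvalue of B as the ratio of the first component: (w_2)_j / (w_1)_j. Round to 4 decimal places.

12.2308

B = C + 3I has rows (9, 1, 3); (1, 4, 1); (2, 4, 6)
w1 = Bv₀ = (9·1 + 1·1 + 3·1; 1·1 + 4·1 + 1·1; 2·1 + 4·1 + 6·1) = (13, 6, 12)
w2 = Bw1 = (9·13 + 1·6 + 3·12; 1·13 + 4·6 + 1·12; 2·13 + 4·6 + 6·12) = (159, 49, 122)
Ratio: 159/13 = 12.2308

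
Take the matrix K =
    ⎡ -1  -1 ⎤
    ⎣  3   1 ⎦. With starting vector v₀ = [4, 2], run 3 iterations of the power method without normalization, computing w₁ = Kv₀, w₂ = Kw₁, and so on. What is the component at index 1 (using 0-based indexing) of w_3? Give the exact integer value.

w1 = Kv₀ = ((-1)·4 + (-1)·2; 3·4 + 1·2) = (-6, 14)
w2 = Kw1 = ((-1)·(-6) + (-1)·14; 3·(-6) + 1·14) = (-8, -4)
w3 = Kw2 = (12, -28)
The requested component of w3 is -28.

-28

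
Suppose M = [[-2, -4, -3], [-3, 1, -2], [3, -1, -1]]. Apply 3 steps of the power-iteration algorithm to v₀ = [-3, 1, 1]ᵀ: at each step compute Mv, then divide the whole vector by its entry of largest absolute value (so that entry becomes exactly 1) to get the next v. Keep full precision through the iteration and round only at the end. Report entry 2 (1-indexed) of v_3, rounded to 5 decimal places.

Mv0 = (-1.000000, 8.000000, -11.000000); divide by -11.000000 → v1 = (0.090909, -0.727273, 1.000000)
Mv1 = (-0.272727, -3.000000, 0.000000); divide by -3.000000 → v2 = (0.090909, 1.000000, 0.000000)
Mv2 = (-4.181818, 0.727273, -0.727273); divide by -4.181818 → v3 = (1.000000, -0.173913, 0.173913)
Requested entry of v3: 24/-138 = -0.17391

-0.17391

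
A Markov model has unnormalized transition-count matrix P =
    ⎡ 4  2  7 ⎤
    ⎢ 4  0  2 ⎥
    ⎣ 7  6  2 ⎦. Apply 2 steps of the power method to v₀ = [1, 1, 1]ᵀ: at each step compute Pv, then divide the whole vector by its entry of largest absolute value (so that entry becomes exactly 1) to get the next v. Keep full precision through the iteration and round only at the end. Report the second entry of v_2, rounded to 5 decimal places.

0.48521

Pv0 = (13.000000, 6.000000, 15.000000); divide by 15.000000 → v1 = (0.866667, 0.400000, 1.000000)
Pv1 = (11.266667, 5.466667, 10.466667); divide by 11.266667 → v2 = (1.000000, 0.485207, 0.928994)
Requested entry of v2: 82/169 = 0.48521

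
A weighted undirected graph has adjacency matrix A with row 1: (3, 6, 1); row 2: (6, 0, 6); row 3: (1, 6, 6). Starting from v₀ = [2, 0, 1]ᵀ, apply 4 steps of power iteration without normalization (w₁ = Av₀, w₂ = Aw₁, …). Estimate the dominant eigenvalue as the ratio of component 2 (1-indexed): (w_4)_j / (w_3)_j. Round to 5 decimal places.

9.23000

w1 = Av₀ = (3·2 + 6·0 + 1·1; 6·2 + 0·0 + 6·1; 1·2 + 6·0 + 6·1) = (7, 18, 8)
w2 = Aw1 = (3·7 + 6·18 + 1·8; 6·7 + 0·18 + 6·8; 1·7 + 6·18 + 6·8) = (137, 90, 163)
w3 = Aw2 = (1114, 1800, 1655)
w4 = Aw3 = (15797, 16614, 21844)
Ratio at component: 16614 / 1800 = 9.23000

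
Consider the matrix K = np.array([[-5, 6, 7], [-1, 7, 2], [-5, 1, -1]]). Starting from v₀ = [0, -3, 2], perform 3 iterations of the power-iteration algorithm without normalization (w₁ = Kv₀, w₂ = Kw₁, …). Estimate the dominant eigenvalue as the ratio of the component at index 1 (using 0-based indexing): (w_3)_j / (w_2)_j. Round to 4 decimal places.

λ ≈ 5.9360

w1 = Kv₀ = ((-5)·0 + 6·(-3) + 7·2; (-1)·0 + 7·(-3) + 2·2; (-5)·0 + 1·(-3) + (-1)·2) = (-4, -17, -5)
w2 = Kw1 = ((-5)·(-4) + 6·(-17) + 7·(-5); (-1)·(-4) + 7·(-17) + 2·(-5); (-5)·(-4) + 1·(-17) + (-1)·(-5)) = (-117, -125, 8)
w3 = Kw2 = (-109, -742, 452)
Ratio at component: -742 / -125 = 5.9360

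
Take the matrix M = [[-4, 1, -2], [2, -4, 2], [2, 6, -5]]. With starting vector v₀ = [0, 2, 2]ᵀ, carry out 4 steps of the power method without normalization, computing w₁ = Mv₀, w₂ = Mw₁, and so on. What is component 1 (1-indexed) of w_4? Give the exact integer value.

w1 = Mv₀ = ((-4)·0 + 1·2 + (-2)·2; 2·0 + (-4)·2 + 2·2; 2·0 + 6·2 + (-5)·2) = (-2, -4, 2)
w2 = Mw1 = ((-4)·(-2) + 1·(-4) + (-2)·2; 2·(-2) + (-4)·(-4) + 2·2; 2·(-2) + 6·(-4) + (-5)·2) = (0, 16, -38)
w3 = Mw2 = (92, -140, 286)
w4 = Mw3 = (-1080, 1316, -2086)
The requested component of w4 is -1080.

-1080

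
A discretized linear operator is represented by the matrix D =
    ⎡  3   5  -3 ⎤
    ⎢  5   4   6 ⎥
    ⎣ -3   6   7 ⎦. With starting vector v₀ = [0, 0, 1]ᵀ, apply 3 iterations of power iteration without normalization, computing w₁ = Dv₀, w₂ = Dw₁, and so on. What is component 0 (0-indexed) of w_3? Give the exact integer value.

-27

w1 = Dv₀ = (3·0 + 5·0 + (-3)·1; 5·0 + 4·0 + 6·1; (-3)·0 + 6·0 + 7·1) = (-3, 6, 7)
w2 = Dw1 = (3·(-3) + 5·6 + (-3)·7; 5·(-3) + 4·6 + 6·7; (-3)·(-3) + 6·6 + 7·7) = (0, 51, 94)
w3 = Dw2 = (-27, 768, 964)
The requested component of w3 is -27.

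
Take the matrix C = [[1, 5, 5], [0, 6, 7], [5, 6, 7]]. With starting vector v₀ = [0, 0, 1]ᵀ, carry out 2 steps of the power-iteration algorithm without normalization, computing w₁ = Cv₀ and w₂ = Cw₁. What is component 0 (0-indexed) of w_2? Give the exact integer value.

w1 = Cv₀ = (1·0 + 5·0 + 5·1; 0·0 + 6·0 + 7·1; 5·0 + 6·0 + 7·1) = (5, 7, 7)
w2 = Cw1 = (1·5 + 5·7 + 5·7; 0·5 + 6·7 + 7·7; 5·5 + 6·7 + 7·7) = (75, 91, 116)
The requested component of w2 is 75.

75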